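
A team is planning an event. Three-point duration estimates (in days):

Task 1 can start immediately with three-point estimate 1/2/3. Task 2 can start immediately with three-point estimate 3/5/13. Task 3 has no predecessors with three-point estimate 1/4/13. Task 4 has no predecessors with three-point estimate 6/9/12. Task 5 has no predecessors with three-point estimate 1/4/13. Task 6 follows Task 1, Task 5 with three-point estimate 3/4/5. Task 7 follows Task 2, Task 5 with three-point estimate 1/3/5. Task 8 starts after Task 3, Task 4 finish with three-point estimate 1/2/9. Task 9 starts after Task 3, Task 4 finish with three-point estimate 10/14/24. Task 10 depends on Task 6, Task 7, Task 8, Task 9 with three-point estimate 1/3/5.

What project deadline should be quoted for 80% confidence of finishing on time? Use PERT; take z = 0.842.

29.2 days

te_Task 1 = (1 + 4·2 + 3)/6 = 12/6 = 2; σ²_Task 1 = ((3−1)/6)² = 0.111
te_Task 2 = (3 + 4·5 + 13)/6 = 36/6 = 6; σ²_Task 2 = ((13−3)/6)² = 2.778
te_Task 3 = (1 + 4·4 + 13)/6 = 30/6 = 5; σ²_Task 3 = ((13−1)/6)² = 4.000
te_Task 4 = (6 + 4·9 + 12)/6 = 54/6 = 9; σ²_Task 4 = ((12−6)/6)² = 1.000
te_Task 5 = (1 + 4·4 + 13)/6 = 30/6 = 5; σ²_Task 5 = ((13−1)/6)² = 4.000
te_Task 6 = (3 + 4·4 + 5)/6 = 24/6 = 4; σ²_Task 6 = ((5−3)/6)² = 0.111
te_Task 7 = (1 + 4·3 + 5)/6 = 18/6 = 3; σ²_Task 7 = ((5−1)/6)² = 0.444
te_Task 8 = (1 + 4·2 + 9)/6 = 18/6 = 3; σ²_Task 8 = ((9−1)/6)² = 1.778
te_Task 9 = (10 + 4·14 + 24)/6 = 90/6 = 15; σ²_Task 9 = ((24−10)/6)² = 5.444
te_Task 10 = (1 + 4·3 + 5)/6 = 18/6 = 3; σ²_Task 10 = ((5−1)/6)² = 0.444

Forward pass:
ES_Task 1 = 0; EF_Task 1 = 2
ES_Task 2 = 0; EF_Task 2 = 6
ES_Task 3 = 0; EF_Task 3 = 5
ES_Task 4 = 0; EF_Task 4 = 9
ES_Task 5 = 0; EF_Task 5 = 5
ES_Task 6 = max(EF_Task 1=2, EF_Task 5=5) = 5; EF_Task 6 = 5+4 = 9
ES_Task 7 = max(EF_Task 2=6, EF_Task 5=5) = 6; EF_Task 7 = 6+3 = 9
ES_Task 8 = max(EF_Task 3=5, EF_Task 4=9) = 9; EF_Task 8 = 9+3 = 12
ES_Task 9 = max(EF_Task 3=5, EF_Task 4=9) = 9; EF_Task 9 = 9+15 = 24
ES_Task 10 = max(EF_Task 6=9, EF_Task 7=9, EF_Task 8=12, EF_Task 9=24) = 24; EF_Task 10 = 24+3 = 27
Expected project duration μ = 27 days. Critical path: Task 4 → Task 9 → Task 10.

Variance along critical path = 1.000 + 5.444 + 0.444 = 6.889; σ = 2.625 days.
D = μ + z·σ = 27 + 0.842·2.625 = 29.2 days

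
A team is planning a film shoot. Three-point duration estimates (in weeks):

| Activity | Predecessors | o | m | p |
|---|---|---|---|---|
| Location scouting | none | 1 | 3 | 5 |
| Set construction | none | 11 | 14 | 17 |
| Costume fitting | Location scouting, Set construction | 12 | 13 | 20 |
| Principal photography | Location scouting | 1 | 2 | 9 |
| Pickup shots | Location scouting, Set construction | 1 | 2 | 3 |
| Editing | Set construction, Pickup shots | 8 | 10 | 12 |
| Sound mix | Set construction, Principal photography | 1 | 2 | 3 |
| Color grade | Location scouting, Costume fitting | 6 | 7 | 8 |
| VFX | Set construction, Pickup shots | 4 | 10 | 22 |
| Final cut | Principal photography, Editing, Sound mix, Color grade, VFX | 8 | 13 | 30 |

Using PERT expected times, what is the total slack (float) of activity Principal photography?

te_Location scouting = (1 + 4·3 + 5)/6 = 18/6 = 3
te_Set construction = (11 + 4·14 + 17)/6 = 84/6 = 14
te_Costume fitting = (12 + 4·13 + 20)/6 = 84/6 = 14
te_Principal photography = (1 + 4·2 + 9)/6 = 18/6 = 3
te_Pickup shots = (1 + 4·2 + 3)/6 = 12/6 = 2
te_Editing = (8 + 4·10 + 12)/6 = 60/6 = 10
te_Sound mix = (1 + 4·2 + 3)/6 = 12/6 = 2
te_Color grade = (6 + 4·7 + 8)/6 = 42/6 = 7
te_VFX = (4 + 4·10 + 22)/6 = 66/6 = 11
te_Final cut = (8 + 4·13 + 30)/6 = 90/6 = 15

Forward pass:
ES_Location scouting = 0; EF_Location scouting = 3
ES_Set construction = 0; EF_Set construction = 14
ES_Costume fitting = max(EF_Location scouting=3, EF_Set construction=14) = 14; EF_Costume fitting = 14+14 = 28
ES_Principal photography = 3; EF_Principal photography = 3+3 = 6
ES_Pickup shots = max(EF_Location scouting=3, EF_Set construction=14) = 14; EF_Pickup shots = 14+2 = 16
ES_Editing = max(EF_Set construction=14, EF_Pickup shots=16) = 16; EF_Editing = 16+10 = 26
ES_Sound mix = max(EF_Set construction=14, EF_Principal photography=6) = 14; EF_Sound mix = 14+2 = 16
ES_Color grade = max(EF_Location scouting=3, EF_Costume fitting=28) = 28; EF_Color grade = 28+7 = 35
ES_VFX = max(EF_Set construction=14, EF_Pickup shots=16) = 16; EF_VFX = 16+11 = 27
ES_Final cut = max(EF_Principal photography=6, EF_Editing=26, EF_Sound mix=16, EF_Color grade=35, EF_VFX=27) = 35; EF_Final cut = 35+15 = 50
Expected project duration μ = 50 weeks. Critical path: Set construction → Costume fitting → Color grade → Final cut.

Backward pass:
LF_Final cut = 50; LS_Final cut = 50−15 = 35
LF_VFX = LS_Final cut = 35; LS_VFX = 35−11 = 24
LF_Color grade = LS_Final cut = 35; LS_Color grade = 35−7 = 28
LF_Sound mix = LS_Final cut = 35; LS_Sound mix = 35−2 = 33
LF_Editing = LS_Final cut = 35; LS_Editing = 35−10 = 25
LF_Pickup shots = min(LS_Editing=25, LS_VFX=24) = 24; LS_Pickup shots = 24−2 = 22
LF_Principal photography = min(LS_Sound mix=33, LS_Final cut=35) = 33; LS_Principal photography = 33−3 = 30
LF_Costume fitting = LS_Color grade = 28; LS_Costume fitting = 28−14 = 14
LF_Set construction = min(LS_Costume fitting=14, LS_Pickup shots=22, LS_Editing=25, LS_Sound mix=33, LS_VFX=24) = 14; LS_Set construction = 14−14 = 0
LF_Location scouting = min(LS_Costume fitting=14, LS_Principal photography=30, LS_Pickup shots=22, LS_Color grade=28) = 14; LS_Location scouting = 14−3 = 11
Slack_Principal photography = LS_Principal photography − ES_Principal photography = 30 − 3 = 27

27 weeks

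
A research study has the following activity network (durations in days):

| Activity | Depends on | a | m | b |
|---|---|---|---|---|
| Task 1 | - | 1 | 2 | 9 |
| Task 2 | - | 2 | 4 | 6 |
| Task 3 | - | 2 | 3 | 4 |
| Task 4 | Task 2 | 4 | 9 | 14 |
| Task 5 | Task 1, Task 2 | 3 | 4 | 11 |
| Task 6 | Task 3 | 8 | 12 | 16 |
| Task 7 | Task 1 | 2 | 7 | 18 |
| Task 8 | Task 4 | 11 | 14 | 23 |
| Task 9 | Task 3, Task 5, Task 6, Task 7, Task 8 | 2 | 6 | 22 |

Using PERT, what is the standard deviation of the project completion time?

te_Task 1 = (1 + 4·2 + 9)/6 = 18/6 = 3; σ²_Task 1 = ((9−1)/6)² = 1.778
te_Task 2 = (2 + 4·4 + 6)/6 = 24/6 = 4; σ²_Task 2 = ((6−2)/6)² = 0.444
te_Task 3 = (2 + 4·3 + 4)/6 = 18/6 = 3; σ²_Task 3 = ((4−2)/6)² = 0.111
te_Task 4 = (4 + 4·9 + 14)/6 = 54/6 = 9; σ²_Task 4 = ((14−4)/6)² = 2.778
te_Task 5 = (3 + 4·4 + 11)/6 = 30/6 = 5; σ²_Task 5 = ((11−3)/6)² = 1.778
te_Task 6 = (8 + 4·12 + 16)/6 = 72/6 = 12; σ²_Task 6 = ((16−8)/6)² = 1.778
te_Task 7 = (2 + 4·7 + 18)/6 = 48/6 = 8; σ²_Task 7 = ((18−2)/6)² = 7.111
te_Task 8 = (11 + 4·14 + 23)/6 = 90/6 = 15; σ²_Task 8 = ((23−11)/6)² = 4.000
te_Task 9 = (2 + 4·6 + 22)/6 = 48/6 = 8; σ²_Task 9 = ((22−2)/6)² = 11.111

Forward pass:
ES_Task 1 = 0; EF_Task 1 = 3
ES_Task 2 = 0; EF_Task 2 = 4
ES_Task 3 = 0; EF_Task 3 = 3
ES_Task 4 = 4; EF_Task 4 = 4+9 = 13
ES_Task 5 = max(EF_Task 1=3, EF_Task 2=4) = 4; EF_Task 5 = 4+5 = 9
ES_Task 6 = 3; EF_Task 6 = 3+12 = 15
ES_Task 7 = 3; EF_Task 7 = 3+8 = 11
ES_Task 8 = 13; EF_Task 8 = 13+15 = 28
ES_Task 9 = max(EF_Task 3=3, EF_Task 5=9, EF_Task 6=15, EF_Task 7=11, EF_Task 8=28) = 28; EF_Task 9 = 28+8 = 36
Expected project duration μ = 36 days. Critical path: Task 2 → Task 4 → Task 8 → Task 9.

Variance along critical path = 0.444 + 2.778 + 4.000 + 11.111 = 18.333
σ = √18.333 = 4.282 days

4.28 days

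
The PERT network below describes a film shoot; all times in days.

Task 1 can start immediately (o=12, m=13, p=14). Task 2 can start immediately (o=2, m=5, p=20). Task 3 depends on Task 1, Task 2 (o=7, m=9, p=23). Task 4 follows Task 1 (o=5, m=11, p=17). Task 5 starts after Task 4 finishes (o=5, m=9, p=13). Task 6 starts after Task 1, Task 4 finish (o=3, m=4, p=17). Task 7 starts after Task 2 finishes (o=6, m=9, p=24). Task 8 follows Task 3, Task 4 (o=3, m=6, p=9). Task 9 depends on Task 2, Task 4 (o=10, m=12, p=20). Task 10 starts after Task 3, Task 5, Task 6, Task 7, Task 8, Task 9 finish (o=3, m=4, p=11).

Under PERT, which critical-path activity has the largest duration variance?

te_Task 1 = (12 + 4·13 + 14)/6 = 78/6 = 13; σ²_Task 1 = ((14−12)/6)² = 0.111
te_Task 2 = (2 + 4·5 + 20)/6 = 42/6 = 7; σ²_Task 2 = ((20−2)/6)² = 9.000
te_Task 3 = (7 + 4·9 + 23)/6 = 66/6 = 11; σ²_Task 3 = ((23−7)/6)² = 7.111
te_Task 4 = (5 + 4·11 + 17)/6 = 66/6 = 11; σ²_Task 4 = ((17−5)/6)² = 4.000
te_Task 5 = (5 + 4·9 + 13)/6 = 54/6 = 9; σ²_Task 5 = ((13−5)/6)² = 1.778
te_Task 6 = (3 + 4·4 + 17)/6 = 36/6 = 6; σ²_Task 6 = ((17−3)/6)² = 5.444
te_Task 7 = (6 + 4·9 + 24)/6 = 66/6 = 11; σ²_Task 7 = ((24−6)/6)² = 9.000
te_Task 8 = (3 + 4·6 + 9)/6 = 36/6 = 6; σ²_Task 8 = ((9−3)/6)² = 1.000
te_Task 9 = (10 + 4·12 + 20)/6 = 78/6 = 13; σ²_Task 9 = ((20−10)/6)² = 2.778
te_Task 10 = (3 + 4·4 + 11)/6 = 30/6 = 5; σ²_Task 10 = ((11−3)/6)² = 1.778

Forward pass:
ES_Task 1 = 0; EF_Task 1 = 13
ES_Task 2 = 0; EF_Task 2 = 7
ES_Task 3 = max(EF_Task 1=13, EF_Task 2=7) = 13; EF_Task 3 = 13+11 = 24
ES_Task 4 = 13; EF_Task 4 = 13+11 = 24
ES_Task 5 = 24; EF_Task 5 = 24+9 = 33
ES_Task 6 = max(EF_Task 1=13, EF_Task 4=24) = 24; EF_Task 6 = 24+6 = 30
ES_Task 7 = 7; EF_Task 7 = 7+11 = 18
ES_Task 8 = max(EF_Task 3=24, EF_Task 4=24) = 24; EF_Task 8 = 24+6 = 30
ES_Task 9 = max(EF_Task 2=7, EF_Task 4=24) = 24; EF_Task 9 = 24+13 = 37
ES_Task 10 = max(EF_Task 3=24, EF_Task 5=33, EF_Task 6=30, EF_Task 7=18, EF_Task 8=30, EF_Task 9=37) = 37; EF_Task 10 = 37+5 = 42
Expected project duration μ = 42 days. Critical path: Task 1 → Task 4 → Task 9 → Task 10.

Variances on critical path: σ²_Task 1=0.111, σ²_Task 4=4.000, σ²_Task 9=2.778, σ²_Task 10=1.778.
Largest is σ²_Task 4 = 4.000.

Task 4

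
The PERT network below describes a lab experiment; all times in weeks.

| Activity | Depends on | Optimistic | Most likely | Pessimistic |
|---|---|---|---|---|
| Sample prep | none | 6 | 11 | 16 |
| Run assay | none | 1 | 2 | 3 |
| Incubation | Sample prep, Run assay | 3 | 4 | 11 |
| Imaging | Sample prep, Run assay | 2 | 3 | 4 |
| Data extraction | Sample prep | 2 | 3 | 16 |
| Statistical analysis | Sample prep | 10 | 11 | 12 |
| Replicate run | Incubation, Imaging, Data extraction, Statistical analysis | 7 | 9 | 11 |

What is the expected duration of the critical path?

te_Sample prep = (6 + 4·11 + 16)/6 = 66/6 = 11
te_Run assay = (1 + 4·2 + 3)/6 = 12/6 = 2
te_Incubation = (3 + 4·4 + 11)/6 = 30/6 = 5
te_Imaging = (2 + 4·3 + 4)/6 = 18/6 = 3
te_Data extraction = (2 + 4·3 + 16)/6 = 30/6 = 5
te_Statistical analysis = (10 + 4·11 + 12)/6 = 66/6 = 11
te_Replicate run = (7 + 4·9 + 11)/6 = 54/6 = 9

Forward pass:
ES_Sample prep = 0; EF_Sample prep = 11
ES_Run assay = 0; EF_Run assay = 2
ES_Incubation = max(EF_Sample prep=11, EF_Run assay=2) = 11; EF_Incubation = 11+5 = 16
ES_Imaging = max(EF_Sample prep=11, EF_Run assay=2) = 11; EF_Imaging = 11+3 = 14
ES_Data extraction = 11; EF_Data extraction = 11+5 = 16
ES_Statistical analysis = 11; EF_Statistical analysis = 11+11 = 22
ES_Replicate run = max(EF_Incubation=16, EF_Imaging=14, EF_Data extraction=16, EF_Statistical analysis=22) = 22; EF_Replicate run = 22+9 = 31
Expected project duration μ = 31 weeks. Critical path: Sample prep → Statistical analysis → Replicate run.

31 weeks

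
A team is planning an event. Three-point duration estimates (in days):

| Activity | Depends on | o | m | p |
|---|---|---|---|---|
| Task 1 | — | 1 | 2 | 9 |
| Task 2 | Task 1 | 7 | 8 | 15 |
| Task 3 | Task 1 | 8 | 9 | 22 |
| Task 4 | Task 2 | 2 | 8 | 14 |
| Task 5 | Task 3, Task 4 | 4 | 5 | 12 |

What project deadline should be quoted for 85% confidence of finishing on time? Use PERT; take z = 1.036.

te_Task 1 = (1 + 4·2 + 9)/6 = 18/6 = 3; σ²_Task 1 = ((9−1)/6)² = 1.778
te_Task 2 = (7 + 4·8 + 15)/6 = 54/6 = 9; σ²_Task 2 = ((15−7)/6)² = 1.778
te_Task 3 = (8 + 4·9 + 22)/6 = 66/6 = 11; σ²_Task 3 = ((22−8)/6)² = 5.444
te_Task 4 = (2 + 4·8 + 14)/6 = 48/6 = 8; σ²_Task 4 = ((14−2)/6)² = 4.000
te_Task 5 = (4 + 4·5 + 12)/6 = 36/6 = 6; σ²_Task 5 = ((12−4)/6)² = 1.778

Forward pass:
ES_Task 1 = 0; EF_Task 1 = 3
ES_Task 2 = 3; EF_Task 2 = 3+9 = 12
ES_Task 3 = 3; EF_Task 3 = 3+11 = 14
ES_Task 4 = 12; EF_Task 4 = 12+8 = 20
ES_Task 5 = max(EF_Task 3=14, EF_Task 4=20) = 20; EF_Task 5 = 20+6 = 26
Expected project duration μ = 26 days. Critical path: Task 1 → Task 2 → Task 4 → Task 5.

Variance along critical path = 1.778 + 1.778 + 4.000 + 1.778 = 9.333; σ = 3.055 days.
D = μ + z·σ = 26 + 1.036·3.055 = 29.2 days

29.2 days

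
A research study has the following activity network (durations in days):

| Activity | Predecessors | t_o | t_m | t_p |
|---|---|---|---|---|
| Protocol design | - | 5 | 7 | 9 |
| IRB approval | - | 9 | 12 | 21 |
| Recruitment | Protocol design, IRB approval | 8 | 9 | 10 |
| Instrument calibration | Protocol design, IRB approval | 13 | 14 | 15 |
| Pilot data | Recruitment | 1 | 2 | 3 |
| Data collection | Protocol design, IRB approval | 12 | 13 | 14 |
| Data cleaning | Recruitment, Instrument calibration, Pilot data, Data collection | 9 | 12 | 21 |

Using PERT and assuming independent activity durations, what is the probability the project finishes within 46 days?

0.982

te_Protocol design = (5 + 4·7 + 9)/6 = 42/6 = 7; σ²_Protocol design = ((9−5)/6)² = 0.444
te_IRB approval = (9 + 4·12 + 21)/6 = 78/6 = 13; σ²_IRB approval = ((21−9)/6)² = 4.000
te_Recruitment = (8 + 4·9 + 10)/6 = 54/6 = 9; σ²_Recruitment = ((10−8)/6)² = 0.111
te_Instrument calibration = (13 + 4·14 + 15)/6 = 84/6 = 14; σ²_Instrument calibration = ((15−13)/6)² = 0.111
te_Pilot data = (1 + 4·2 + 3)/6 = 12/6 = 2; σ²_Pilot data = ((3−1)/6)² = 0.111
te_Data collection = (12 + 4·13 + 14)/6 = 78/6 = 13; σ²_Data collection = ((14−12)/6)² = 0.111
te_Data cleaning = (9 + 4·12 + 21)/6 = 78/6 = 13; σ²_Data cleaning = ((21−9)/6)² = 4.000

Forward pass:
ES_Protocol design = 0; EF_Protocol design = 7
ES_IRB approval = 0; EF_IRB approval = 13
ES_Recruitment = max(EF_Protocol design=7, EF_IRB approval=13) = 13; EF_Recruitment = 13+9 = 22
ES_Instrument calibration = max(EF_Protocol design=7, EF_IRB approval=13) = 13; EF_Instrument calibration = 13+14 = 27
ES_Pilot data = 22; EF_Pilot data = 22+2 = 24
ES_Data collection = max(EF_Protocol design=7, EF_IRB approval=13) = 13; EF_Data collection = 13+13 = 26
ES_Data cleaning = max(EF_Recruitment=22, EF_Instrument calibration=27, EF_Pilot data=24, EF_Data collection=26) = 27; EF_Data cleaning = 27+13 = 40
Expected project duration μ = 40 days. Critical path: IRB approval → Instrument calibration → Data cleaning.

Variance along critical path = 4.000 + 0.111 + 4.000 = 8.111; σ = √8.111 = 2.848 days.
Z = (46 − 40) / 2.848 = 2.107
P(T ≤ 46) = Φ(2.107) ≈ 0.982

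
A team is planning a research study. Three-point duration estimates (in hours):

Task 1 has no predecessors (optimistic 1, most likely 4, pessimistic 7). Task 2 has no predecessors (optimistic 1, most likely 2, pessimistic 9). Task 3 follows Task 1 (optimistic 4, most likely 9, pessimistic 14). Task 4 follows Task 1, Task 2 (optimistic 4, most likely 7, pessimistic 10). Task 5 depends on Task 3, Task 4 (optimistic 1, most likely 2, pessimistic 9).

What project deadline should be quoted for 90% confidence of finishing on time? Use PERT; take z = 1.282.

te_Task 1 = (1 + 4·4 + 7)/6 = 24/6 = 4; σ²_Task 1 = ((7−1)/6)² = 1.000
te_Task 2 = (1 + 4·2 + 9)/6 = 18/6 = 3; σ²_Task 2 = ((9−1)/6)² = 1.778
te_Task 3 = (4 + 4·9 + 14)/6 = 54/6 = 9; σ²_Task 3 = ((14−4)/6)² = 2.778
te_Task 4 = (4 + 4·7 + 10)/6 = 42/6 = 7; σ²_Task 4 = ((10−4)/6)² = 1.000
te_Task 5 = (1 + 4·2 + 9)/6 = 18/6 = 3; σ²_Task 5 = ((9−1)/6)² = 1.778

Forward pass:
ES_Task 1 = 0; EF_Task 1 = 4
ES_Task 2 = 0; EF_Task 2 = 3
ES_Task 3 = 4; EF_Task 3 = 4+9 = 13
ES_Task 4 = max(EF_Task 1=4, EF_Task 2=3) = 4; EF_Task 4 = 4+7 = 11
ES_Task 5 = max(EF_Task 3=13, EF_Task 4=11) = 13; EF_Task 5 = 13+3 = 16
Expected project duration μ = 16 hours. Critical path: Task 1 → Task 3 → Task 5.

Variance along critical path = 1.000 + 2.778 + 1.778 = 5.556; σ = 2.357 hours.
D = μ + z·σ = 16 + 1.282·2.357 = 19.0 hours

19.0 hours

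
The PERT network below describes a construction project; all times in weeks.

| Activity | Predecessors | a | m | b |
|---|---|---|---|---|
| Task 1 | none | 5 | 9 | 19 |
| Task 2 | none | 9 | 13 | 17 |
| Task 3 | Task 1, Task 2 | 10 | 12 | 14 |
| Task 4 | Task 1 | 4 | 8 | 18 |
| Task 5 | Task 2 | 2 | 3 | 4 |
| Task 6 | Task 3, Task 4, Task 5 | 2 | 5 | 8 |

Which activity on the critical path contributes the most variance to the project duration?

Task 2

te_Task 1 = (5 + 4·9 + 19)/6 = 60/6 = 10; σ²_Task 1 = ((19−5)/6)² = 5.444
te_Task 2 = (9 + 4·13 + 17)/6 = 78/6 = 13; σ²_Task 2 = ((17−9)/6)² = 1.778
te_Task 3 = (10 + 4·12 + 14)/6 = 72/6 = 12; σ²_Task 3 = ((14−10)/6)² = 0.444
te_Task 4 = (4 + 4·8 + 18)/6 = 54/6 = 9; σ²_Task 4 = ((18−4)/6)² = 5.444
te_Task 5 = (2 + 4·3 + 4)/6 = 18/6 = 3; σ²_Task 5 = ((4−2)/6)² = 0.111
te_Task 6 = (2 + 4·5 + 8)/6 = 30/6 = 5; σ²_Task 6 = ((8−2)/6)² = 1.000

Forward pass:
ES_Task 1 = 0; EF_Task 1 = 10
ES_Task 2 = 0; EF_Task 2 = 13
ES_Task 3 = max(EF_Task 1=10, EF_Task 2=13) = 13; EF_Task 3 = 13+12 = 25
ES_Task 4 = 10; EF_Task 4 = 10+9 = 19
ES_Task 5 = 13; EF_Task 5 = 13+3 = 16
ES_Task 6 = max(EF_Task 3=25, EF_Task 4=19, EF_Task 5=16) = 25; EF_Task 6 = 25+5 = 30
Expected project duration μ = 30 weeks. Critical path: Task 2 → Task 3 → Task 6.

Variances on critical path: σ²_Task 2=1.778, σ²_Task 3=0.444, σ²_Task 6=1.000.
Largest is σ²_Task 2 = 1.778.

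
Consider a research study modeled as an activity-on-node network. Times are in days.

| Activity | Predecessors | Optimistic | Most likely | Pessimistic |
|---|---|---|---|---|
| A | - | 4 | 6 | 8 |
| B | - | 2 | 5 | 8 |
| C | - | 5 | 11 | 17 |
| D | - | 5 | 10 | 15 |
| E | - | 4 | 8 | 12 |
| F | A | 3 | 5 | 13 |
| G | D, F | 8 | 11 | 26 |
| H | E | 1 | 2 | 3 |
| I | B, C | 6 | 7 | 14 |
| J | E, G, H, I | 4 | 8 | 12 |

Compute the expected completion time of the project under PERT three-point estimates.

te_A = (4 + 4·6 + 8)/6 = 36/6 = 6
te_B = (2 + 4·5 + 8)/6 = 30/6 = 5
te_C = (5 + 4·11 + 17)/6 = 66/6 = 11
te_D = (5 + 4·10 + 15)/6 = 60/6 = 10
te_E = (4 + 4·8 + 12)/6 = 48/6 = 8
te_F = (3 + 4·5 + 13)/6 = 36/6 = 6
te_G = (8 + 4·11 + 26)/6 = 78/6 = 13
te_H = (1 + 4·2 + 3)/6 = 12/6 = 2
te_I = (6 + 4·7 + 14)/6 = 48/6 = 8
te_J = (4 + 4·8 + 12)/6 = 48/6 = 8

Forward pass:
ES_A = 0; EF_A = 6
ES_B = 0; EF_B = 5
ES_C = 0; EF_C = 11
ES_D = 0; EF_D = 10
ES_E = 0; EF_E = 8
ES_F = 6; EF_F = 6+6 = 12
ES_G = max(EF_D=10, EF_F=12) = 12; EF_G = 12+13 = 25
ES_H = 8; EF_H = 8+2 = 10
ES_I = max(EF_B=5, EF_C=11) = 11; EF_I = 11+8 = 19
ES_J = max(EF_E=8, EF_G=25, EF_H=10, EF_I=19) = 25; EF_J = 25+8 = 33
Expected project duration μ = 33 days. Critical path: A → F → G → J.

33 days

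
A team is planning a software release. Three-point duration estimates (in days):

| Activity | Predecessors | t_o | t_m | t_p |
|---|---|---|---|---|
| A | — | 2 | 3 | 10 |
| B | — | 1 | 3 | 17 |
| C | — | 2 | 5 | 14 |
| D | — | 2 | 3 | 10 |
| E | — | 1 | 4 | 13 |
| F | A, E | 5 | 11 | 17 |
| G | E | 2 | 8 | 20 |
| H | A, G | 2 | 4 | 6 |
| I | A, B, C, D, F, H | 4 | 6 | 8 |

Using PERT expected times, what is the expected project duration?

24 days

te_A = (2 + 4·3 + 10)/6 = 24/6 = 4
te_B = (1 + 4·3 + 17)/6 = 30/6 = 5
te_C = (2 + 4·5 + 14)/6 = 36/6 = 6
te_D = (2 + 4·3 + 10)/6 = 24/6 = 4
te_E = (1 + 4·4 + 13)/6 = 30/6 = 5
te_F = (5 + 4·11 + 17)/6 = 66/6 = 11
te_G = (2 + 4·8 + 20)/6 = 54/6 = 9
te_H = (2 + 4·4 + 6)/6 = 24/6 = 4
te_I = (4 + 4·6 + 8)/6 = 36/6 = 6

Forward pass:
ES_A = 0; EF_A = 4
ES_B = 0; EF_B = 5
ES_C = 0; EF_C = 6
ES_D = 0; EF_D = 4
ES_E = 0; EF_E = 5
ES_F = max(EF_A=4, EF_E=5) = 5; EF_F = 5+11 = 16
ES_G = 5; EF_G = 5+9 = 14
ES_H = max(EF_A=4, EF_G=14) = 14; EF_H = 14+4 = 18
ES_I = max(EF_A=4, EF_B=5, EF_C=6, EF_D=4, EF_F=16, EF_H=18) = 18; EF_I = 18+6 = 24
Expected project duration μ = 24 days. Critical path: E → G → H → I.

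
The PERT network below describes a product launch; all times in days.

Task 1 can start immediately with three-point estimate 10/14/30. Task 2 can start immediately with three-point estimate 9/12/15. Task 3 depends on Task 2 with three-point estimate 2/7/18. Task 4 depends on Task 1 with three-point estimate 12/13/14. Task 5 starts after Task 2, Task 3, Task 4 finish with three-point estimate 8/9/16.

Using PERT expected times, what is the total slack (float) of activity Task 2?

te_Task 1 = (10 + 4·14 + 30)/6 = 96/6 = 16
te_Task 2 = (9 + 4·12 + 15)/6 = 72/6 = 12
te_Task 3 = (2 + 4·7 + 18)/6 = 48/6 = 8
te_Task 4 = (12 + 4·13 + 14)/6 = 78/6 = 13
te_Task 5 = (8 + 4·9 + 16)/6 = 60/6 = 10

Forward pass:
ES_Task 1 = 0; EF_Task 1 = 16
ES_Task 2 = 0; EF_Task 2 = 12
ES_Task 3 = 12; EF_Task 3 = 12+8 = 20
ES_Task 4 = 16; EF_Task 4 = 16+13 = 29
ES_Task 5 = max(EF_Task 2=12, EF_Task 3=20, EF_Task 4=29) = 29; EF_Task 5 = 29+10 = 39
Expected project duration μ = 39 days. Critical path: Task 1 → Task 4 → Task 5.

Backward pass:
LF_Task 5 = 39; LS_Task 5 = 39−10 = 29
LF_Task 4 = LS_Task 5 = 29; LS_Task 4 = 29−13 = 16
LF_Task 3 = LS_Task 5 = 29; LS_Task 3 = 29−8 = 21
LF_Task 2 = min(LS_Task 3=21, LS_Task 5=29) = 21; LS_Task 2 = 21−12 = 9
LF_Task 1 = LS_Task 4 = 16; LS_Task 1 = 16−16 = 0
Slack_Task 2 = LS_Task 2 − ES_Task 2 = 9 − 0 = 9

9 days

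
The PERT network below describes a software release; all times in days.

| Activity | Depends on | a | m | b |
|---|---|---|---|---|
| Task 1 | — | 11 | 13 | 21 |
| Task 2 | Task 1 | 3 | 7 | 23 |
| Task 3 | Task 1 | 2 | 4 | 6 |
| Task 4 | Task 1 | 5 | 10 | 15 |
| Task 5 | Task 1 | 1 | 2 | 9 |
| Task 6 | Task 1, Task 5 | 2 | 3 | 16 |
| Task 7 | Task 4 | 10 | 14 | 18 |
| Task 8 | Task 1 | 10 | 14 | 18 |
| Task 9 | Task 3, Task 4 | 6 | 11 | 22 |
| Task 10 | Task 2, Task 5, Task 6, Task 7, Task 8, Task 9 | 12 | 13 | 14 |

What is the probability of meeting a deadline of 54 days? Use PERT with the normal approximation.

0.864

te_Task 1 = (11 + 4·13 + 21)/6 = 84/6 = 14; σ²_Task 1 = ((21−11)/6)² = 2.778
te_Task 2 = (3 + 4·7 + 23)/6 = 54/6 = 9; σ²_Task 2 = ((23−3)/6)² = 11.111
te_Task 3 = (2 + 4·4 + 6)/6 = 24/6 = 4; σ²_Task 3 = ((6−2)/6)² = 0.444
te_Task 4 = (5 + 4·10 + 15)/6 = 60/6 = 10; σ²_Task 4 = ((15−5)/6)² = 2.778
te_Task 5 = (1 + 4·2 + 9)/6 = 18/6 = 3; σ²_Task 5 = ((9−1)/6)² = 1.778
te_Task 6 = (2 + 4·3 + 16)/6 = 30/6 = 5; σ²_Task 6 = ((16−2)/6)² = 5.444
te_Task 7 = (10 + 4·14 + 18)/6 = 84/6 = 14; σ²_Task 7 = ((18−10)/6)² = 1.778
te_Task 8 = (10 + 4·14 + 18)/6 = 84/6 = 14; σ²_Task 8 = ((18−10)/6)² = 1.778
te_Task 9 = (6 + 4·11 + 22)/6 = 72/6 = 12; σ²_Task 9 = ((22−6)/6)² = 7.111
te_Task 10 = (12 + 4·13 + 14)/6 = 78/6 = 13; σ²_Task 10 = ((14−12)/6)² = 0.111

Forward pass:
ES_Task 1 = 0; EF_Task 1 = 14
ES_Task 2 = 14; EF_Task 2 = 14+9 = 23
ES_Task 3 = 14; EF_Task 3 = 14+4 = 18
ES_Task 4 = 14; EF_Task 4 = 14+10 = 24
ES_Task 5 = 14; EF_Task 5 = 14+3 = 17
ES_Task 6 = max(EF_Task 1=14, EF_Task 5=17) = 17; EF_Task 6 = 17+5 = 22
ES_Task 7 = 24; EF_Task 7 = 24+14 = 38
ES_Task 8 = 14; EF_Task 8 = 14+14 = 28
ES_Task 9 = max(EF_Task 3=18, EF_Task 4=24) = 24; EF_Task 9 = 24+12 = 36
ES_Task 10 = max(EF_Task 2=23, EF_Task 5=17, EF_Task 6=22, EF_Task 7=38, EF_Task 8=28, EF_Task 9=36) = 38; EF_Task 10 = 38+13 = 51
Expected project duration μ = 51 days. Critical path: Task 1 → Task 4 → Task 7 → Task 10.

Variance along critical path = 2.778 + 2.778 + 1.778 + 0.111 = 7.444; σ = √7.444 = 2.728 days.
Z = (54 − 51) / 2.728 = 1.100
P(T ≤ 54) = Φ(1.100) ≈ 0.864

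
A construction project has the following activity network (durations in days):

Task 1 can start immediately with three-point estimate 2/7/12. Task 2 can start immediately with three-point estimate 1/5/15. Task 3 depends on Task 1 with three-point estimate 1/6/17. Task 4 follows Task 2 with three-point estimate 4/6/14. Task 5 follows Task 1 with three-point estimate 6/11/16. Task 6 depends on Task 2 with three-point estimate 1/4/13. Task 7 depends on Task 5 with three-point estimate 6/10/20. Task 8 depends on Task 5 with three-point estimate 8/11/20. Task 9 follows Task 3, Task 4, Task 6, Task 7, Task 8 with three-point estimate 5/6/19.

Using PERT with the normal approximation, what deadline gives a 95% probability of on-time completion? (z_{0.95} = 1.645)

te_Task 1 = (2 + 4·7 + 12)/6 = 42/6 = 7; σ²_Task 1 = ((12−2)/6)² = 2.778
te_Task 2 = (1 + 4·5 + 15)/6 = 36/6 = 6; σ²_Task 2 = ((15−1)/6)² = 5.444
te_Task 3 = (1 + 4·6 + 17)/6 = 42/6 = 7; σ²_Task 3 = ((17−1)/6)² = 7.111
te_Task 4 = (4 + 4·6 + 14)/6 = 42/6 = 7; σ²_Task 4 = ((14−4)/6)² = 2.778
te_Task 5 = (6 + 4·11 + 16)/6 = 66/6 = 11; σ²_Task 5 = ((16−6)/6)² = 2.778
te_Task 6 = (1 + 4·4 + 13)/6 = 30/6 = 5; σ²_Task 6 = ((13−1)/6)² = 4.000
te_Task 7 = (6 + 4·10 + 20)/6 = 66/6 = 11; σ²_Task 7 = ((20−6)/6)² = 5.444
te_Task 8 = (8 + 4·11 + 20)/6 = 72/6 = 12; σ²_Task 8 = ((20−8)/6)² = 4.000
te_Task 9 = (5 + 4·6 + 19)/6 = 48/6 = 8; σ²_Task 9 = ((19−5)/6)² = 5.444

Forward pass:
ES_Task 1 = 0; EF_Task 1 = 7
ES_Task 2 = 0; EF_Task 2 = 6
ES_Task 3 = 7; EF_Task 3 = 7+7 = 14
ES_Task 4 = 6; EF_Task 4 = 6+7 = 13
ES_Task 5 = 7; EF_Task 5 = 7+11 = 18
ES_Task 6 = 6; EF_Task 6 = 6+5 = 11
ES_Task 7 = 18; EF_Task 7 = 18+11 = 29
ES_Task 8 = 18; EF_Task 8 = 18+12 = 30
ES_Task 9 = max(EF_Task 3=14, EF_Task 4=13, EF_Task 6=11, EF_Task 7=29, EF_Task 8=30) = 30; EF_Task 9 = 30+8 = 38
Expected project duration μ = 38 days. Critical path: Task 1 → Task 5 → Task 8 → Task 9.

Variance along critical path = 2.778 + 2.778 + 4.000 + 5.444 = 15.000; σ = 3.873 days.
D = μ + z·σ = 38 + 1.645·3.873 = 44.4 days

44.4 days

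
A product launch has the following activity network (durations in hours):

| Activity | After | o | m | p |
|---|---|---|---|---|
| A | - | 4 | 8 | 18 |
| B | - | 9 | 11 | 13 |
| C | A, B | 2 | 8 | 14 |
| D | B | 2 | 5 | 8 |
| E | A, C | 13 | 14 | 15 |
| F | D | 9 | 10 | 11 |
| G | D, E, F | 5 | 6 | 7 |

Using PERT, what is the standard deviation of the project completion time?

2.16 hours

te_A = (4 + 4·8 + 18)/6 = 54/6 = 9; σ²_A = ((18−4)/6)² = 5.444
te_B = (9 + 4·11 + 13)/6 = 66/6 = 11; σ²_B = ((13−9)/6)² = 0.444
te_C = (2 + 4·8 + 14)/6 = 48/6 = 8; σ²_C = ((14−2)/6)² = 4.000
te_D = (2 + 4·5 + 8)/6 = 30/6 = 5; σ²_D = ((8−2)/6)² = 1.000
te_E = (13 + 4·14 + 15)/6 = 84/6 = 14; σ²_E = ((15−13)/6)² = 0.111
te_F = (9 + 4·10 + 11)/6 = 60/6 = 10; σ²_F = ((11−9)/6)² = 0.111
te_G = (5 + 4·6 + 7)/6 = 36/6 = 6; σ²_G = ((7−5)/6)² = 0.111

Forward pass:
ES_A = 0; EF_A = 9
ES_B = 0; EF_B = 11
ES_C = max(EF_A=9, EF_B=11) = 11; EF_C = 11+8 = 19
ES_D = 11; EF_D = 11+5 = 16
ES_E = max(EF_A=9, EF_C=19) = 19; EF_E = 19+14 = 33
ES_F = 16; EF_F = 16+10 = 26
ES_G = max(EF_D=16, EF_E=33, EF_F=26) = 33; EF_G = 33+6 = 39
Expected project duration μ = 39 hours. Critical path: B → C → E → G.

Variance along critical path = 0.444 + 4.000 + 0.111 + 0.111 = 4.667
σ = √4.667 = 2.160 hours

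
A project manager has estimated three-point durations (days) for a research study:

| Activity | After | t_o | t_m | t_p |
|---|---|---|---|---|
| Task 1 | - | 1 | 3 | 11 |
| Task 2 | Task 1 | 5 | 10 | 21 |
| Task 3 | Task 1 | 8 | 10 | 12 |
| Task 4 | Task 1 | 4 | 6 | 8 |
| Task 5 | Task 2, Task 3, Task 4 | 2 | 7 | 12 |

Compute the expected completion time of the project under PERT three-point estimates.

22 days

te_Task 1 = (1 + 4·3 + 11)/6 = 24/6 = 4
te_Task 2 = (5 + 4·10 + 21)/6 = 66/6 = 11
te_Task 3 = (8 + 4·10 + 12)/6 = 60/6 = 10
te_Task 4 = (4 + 4·6 + 8)/6 = 36/6 = 6
te_Task 5 = (2 + 4·7 + 12)/6 = 42/6 = 7

Forward pass:
ES_Task 1 = 0; EF_Task 1 = 4
ES_Task 2 = 4; EF_Task 2 = 4+11 = 15
ES_Task 3 = 4; EF_Task 3 = 4+10 = 14
ES_Task 4 = 4; EF_Task 4 = 4+6 = 10
ES_Task 5 = max(EF_Task 2=15, EF_Task 3=14, EF_Task 4=10) = 15; EF_Task 5 = 15+7 = 22
Expected project duration μ = 22 days. Critical path: Task 1 → Task 2 → Task 5.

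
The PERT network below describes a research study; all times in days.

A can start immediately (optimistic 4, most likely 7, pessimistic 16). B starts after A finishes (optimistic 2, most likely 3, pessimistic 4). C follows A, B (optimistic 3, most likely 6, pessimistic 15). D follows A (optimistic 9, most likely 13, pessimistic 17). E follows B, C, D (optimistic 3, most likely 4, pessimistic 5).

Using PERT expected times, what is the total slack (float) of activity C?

3 days

te_A = (4 + 4·7 + 16)/6 = 48/6 = 8
te_B = (2 + 4·3 + 4)/6 = 18/6 = 3
te_C = (3 + 4·6 + 15)/6 = 42/6 = 7
te_D = (9 + 4·13 + 17)/6 = 78/6 = 13
te_E = (3 + 4·4 + 5)/6 = 24/6 = 4

Forward pass:
ES_A = 0; EF_A = 8
ES_B = 8; EF_B = 8+3 = 11
ES_C = max(EF_A=8, EF_B=11) = 11; EF_C = 11+7 = 18
ES_D = 8; EF_D = 8+13 = 21
ES_E = max(EF_B=11, EF_C=18, EF_D=21) = 21; EF_E = 21+4 = 25
Expected project duration μ = 25 days. Critical path: A → D → E.

Backward pass:
LF_E = 25; LS_E = 25−4 = 21
LF_D = LS_E = 21; LS_D = 21−13 = 8
LF_C = LS_E = 21; LS_C = 21−7 = 14
LF_B = min(LS_C=14, LS_E=21) = 14; LS_B = 14−3 = 11
LF_A = min(LS_B=11, LS_C=14, LS_D=8) = 8; LS_A = 8−8 = 0
Slack_C = LS_C − ES_C = 14 − 11 = 3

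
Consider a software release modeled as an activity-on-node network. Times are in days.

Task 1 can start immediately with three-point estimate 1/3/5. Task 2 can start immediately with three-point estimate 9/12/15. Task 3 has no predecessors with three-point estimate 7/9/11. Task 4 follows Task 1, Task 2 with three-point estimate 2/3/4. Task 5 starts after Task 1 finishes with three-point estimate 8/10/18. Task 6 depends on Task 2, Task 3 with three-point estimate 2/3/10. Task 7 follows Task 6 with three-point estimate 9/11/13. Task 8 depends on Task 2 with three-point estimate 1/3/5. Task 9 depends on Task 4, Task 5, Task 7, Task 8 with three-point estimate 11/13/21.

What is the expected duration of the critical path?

41 days

te_Task 1 = (1 + 4·3 + 5)/6 = 18/6 = 3
te_Task 2 = (9 + 4·12 + 15)/6 = 72/6 = 12
te_Task 3 = (7 + 4·9 + 11)/6 = 54/6 = 9
te_Task 4 = (2 + 4·3 + 4)/6 = 18/6 = 3
te_Task 5 = (8 + 4·10 + 18)/6 = 66/6 = 11
te_Task 6 = (2 + 4·3 + 10)/6 = 24/6 = 4
te_Task 7 = (9 + 4·11 + 13)/6 = 66/6 = 11
te_Task 8 = (1 + 4·3 + 5)/6 = 18/6 = 3
te_Task 9 = (11 + 4·13 + 21)/6 = 84/6 = 14

Forward pass:
ES_Task 1 = 0; EF_Task 1 = 3
ES_Task 2 = 0; EF_Task 2 = 12
ES_Task 3 = 0; EF_Task 3 = 9
ES_Task 4 = max(EF_Task 1=3, EF_Task 2=12) = 12; EF_Task 4 = 12+3 = 15
ES_Task 5 = 3; EF_Task 5 = 3+11 = 14
ES_Task 6 = max(EF_Task 2=12, EF_Task 3=9) = 12; EF_Task 6 = 12+4 = 16
ES_Task 7 = 16; EF_Task 7 = 16+11 = 27
ES_Task 8 = 12; EF_Task 8 = 12+3 = 15
ES_Task 9 = max(EF_Task 4=15, EF_Task 5=14, EF_Task 7=27, EF_Task 8=15) = 27; EF_Task 9 = 27+14 = 41
Expected project duration μ = 41 days. Critical path: Task 2 → Task 6 → Task 7 → Task 9.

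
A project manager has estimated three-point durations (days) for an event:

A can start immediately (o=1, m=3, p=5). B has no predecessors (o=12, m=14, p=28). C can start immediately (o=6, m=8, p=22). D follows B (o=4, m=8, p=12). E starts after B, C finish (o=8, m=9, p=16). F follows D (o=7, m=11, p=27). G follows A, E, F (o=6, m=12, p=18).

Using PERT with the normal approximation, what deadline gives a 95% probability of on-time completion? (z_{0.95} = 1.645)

te_A = (1 + 4·3 + 5)/6 = 18/6 = 3; σ²_A = ((5−1)/6)² = 0.444
te_B = (12 + 4·14 + 28)/6 = 96/6 = 16; σ²_B = ((28−12)/6)² = 7.111
te_C = (6 + 4·8 + 22)/6 = 60/6 = 10; σ²_C = ((22−6)/6)² = 7.111
te_D = (4 + 4·8 + 12)/6 = 48/6 = 8; σ²_D = ((12−4)/6)² = 1.778
te_E = (8 + 4·9 + 16)/6 = 60/6 = 10; σ²_E = ((16−8)/6)² = 1.778
te_F = (7 + 4·11 + 27)/6 = 78/6 = 13; σ²_F = ((27−7)/6)² = 11.111
te_G = (6 + 4·12 + 18)/6 = 72/6 = 12; σ²_G = ((18−6)/6)² = 4.000

Forward pass:
ES_A = 0; EF_A = 3
ES_B = 0; EF_B = 16
ES_C = 0; EF_C = 10
ES_D = 16; EF_D = 16+8 = 24
ES_E = max(EF_B=16, EF_C=10) = 16; EF_E = 16+10 = 26
ES_F = 24; EF_F = 24+13 = 37
ES_G = max(EF_A=3, EF_E=26, EF_F=37) = 37; EF_G = 37+12 = 49
Expected project duration μ = 49 days. Critical path: B → D → F → G.

Variance along critical path = 7.111 + 1.778 + 11.111 + 4.000 = 24.000; σ = 4.899 days.
D = μ + z·σ = 49 + 1.645·4.899 = 57.1 days

57.1 days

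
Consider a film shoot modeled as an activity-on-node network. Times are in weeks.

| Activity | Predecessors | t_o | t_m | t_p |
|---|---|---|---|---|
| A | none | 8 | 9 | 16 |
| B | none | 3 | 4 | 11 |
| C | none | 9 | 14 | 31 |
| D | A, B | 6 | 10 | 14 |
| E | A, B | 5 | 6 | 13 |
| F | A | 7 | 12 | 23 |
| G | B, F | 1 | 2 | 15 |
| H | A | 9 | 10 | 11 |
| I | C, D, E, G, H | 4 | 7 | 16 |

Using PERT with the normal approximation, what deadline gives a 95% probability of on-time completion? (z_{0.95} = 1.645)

42.0 weeks

te_A = (8 + 4·9 + 16)/6 = 60/6 = 10; σ²_A = ((16−8)/6)² = 1.778
te_B = (3 + 4·4 + 11)/6 = 30/6 = 5; σ²_B = ((11−3)/6)² = 1.778
te_C = (9 + 4·14 + 31)/6 = 96/6 = 16; σ²_C = ((31−9)/6)² = 13.444
te_D = (6 + 4·10 + 14)/6 = 60/6 = 10; σ²_D = ((14−6)/6)² = 1.778
te_E = (5 + 4·6 + 13)/6 = 42/6 = 7; σ²_E = ((13−5)/6)² = 1.778
te_F = (7 + 4·12 + 23)/6 = 78/6 = 13; σ²_F = ((23−7)/6)² = 7.111
te_G = (1 + 4·2 + 15)/6 = 24/6 = 4; σ²_G = ((15−1)/6)² = 5.444
te_H = (9 + 4·10 + 11)/6 = 60/6 = 10; σ²_H = ((11−9)/6)² = 0.111
te_I = (4 + 4·7 + 16)/6 = 48/6 = 8; σ²_I = ((16−4)/6)² = 4.000

Forward pass:
ES_A = 0; EF_A = 10
ES_B = 0; EF_B = 5
ES_C = 0; EF_C = 16
ES_D = max(EF_A=10, EF_B=5) = 10; EF_D = 10+10 = 20
ES_E = max(EF_A=10, EF_B=5) = 10; EF_E = 10+7 = 17
ES_F = 10; EF_F = 10+13 = 23
ES_G = max(EF_B=5, EF_F=23) = 23; EF_G = 23+4 = 27
ES_H = 10; EF_H = 10+10 = 20
ES_I = max(EF_C=16, EF_D=20, EF_E=17, EF_G=27, EF_H=20) = 27; EF_I = 27+8 = 35
Expected project duration μ = 35 weeks. Critical path: A → F → G → I.

Variance along critical path = 1.778 + 7.111 + 5.444 + 4.000 = 18.333; σ = 4.282 weeks.
D = μ + z·σ = 35 + 1.645·4.282 = 42.0 weeks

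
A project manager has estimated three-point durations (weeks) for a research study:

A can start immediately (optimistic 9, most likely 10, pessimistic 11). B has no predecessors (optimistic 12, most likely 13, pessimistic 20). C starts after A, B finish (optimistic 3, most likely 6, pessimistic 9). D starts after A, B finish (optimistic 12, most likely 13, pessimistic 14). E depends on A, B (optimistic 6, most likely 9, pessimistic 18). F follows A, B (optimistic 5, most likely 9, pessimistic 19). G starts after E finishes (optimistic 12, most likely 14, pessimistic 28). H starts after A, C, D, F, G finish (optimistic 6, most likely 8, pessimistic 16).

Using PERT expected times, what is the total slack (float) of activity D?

te_A = (9 + 4·10 + 11)/6 = 60/6 = 10
te_B = (12 + 4·13 + 20)/6 = 84/6 = 14
te_C = (3 + 4·6 + 9)/6 = 36/6 = 6
te_D = (12 + 4·13 + 14)/6 = 78/6 = 13
te_E = (6 + 4·9 + 18)/6 = 60/6 = 10
te_F = (5 + 4·9 + 19)/6 = 60/6 = 10
te_G = (12 + 4·14 + 28)/6 = 96/6 = 16
te_H = (6 + 4·8 + 16)/6 = 54/6 = 9

Forward pass:
ES_A = 0; EF_A = 10
ES_B = 0; EF_B = 14
ES_C = max(EF_A=10, EF_B=14) = 14; EF_C = 14+6 = 20
ES_D = max(EF_A=10, EF_B=14) = 14; EF_D = 14+13 = 27
ES_E = max(EF_A=10, EF_B=14) = 14; EF_E = 14+10 = 24
ES_F = max(EF_A=10, EF_B=14) = 14; EF_F = 14+10 = 24
ES_G = 24; EF_G = 24+16 = 40
ES_H = max(EF_A=10, EF_C=20, EF_D=27, EF_F=24, EF_G=40) = 40; EF_H = 40+9 = 49
Expected project duration μ = 49 weeks. Critical path: B → E → G → H.

Backward pass:
LF_H = 49; LS_H = 49−9 = 40
LF_G = LS_H = 40; LS_G = 40−16 = 24
LF_F = LS_H = 40; LS_F = 40−10 = 30
LF_E = LS_G = 24; LS_E = 24−10 = 14
LF_D = LS_H = 40; LS_D = 40−13 = 27
LF_C = LS_H = 40; LS_C = 40−6 = 34
LF_B = min(LS_C=34, LS_D=27, LS_E=14, LS_F=30) = 14; LS_B = 14−14 = 0
LF_A = min(LS_C=34, LS_D=27, LS_E=14, LS_F=30, LS_H=40) = 14; LS_A = 14−10 = 4
Slack_D = LS_D − ES_D = 27 − 14 = 13

13 weeks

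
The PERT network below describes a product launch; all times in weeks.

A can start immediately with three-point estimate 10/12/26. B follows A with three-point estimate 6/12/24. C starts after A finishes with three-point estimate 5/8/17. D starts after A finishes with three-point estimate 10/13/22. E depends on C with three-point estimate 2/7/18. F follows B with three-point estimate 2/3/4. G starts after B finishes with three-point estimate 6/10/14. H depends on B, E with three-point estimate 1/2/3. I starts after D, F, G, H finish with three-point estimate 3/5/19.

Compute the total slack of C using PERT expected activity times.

te_A = (10 + 4·12 + 26)/6 = 84/6 = 14
te_B = (6 + 4·12 + 24)/6 = 78/6 = 13
te_C = (5 + 4·8 + 17)/6 = 54/6 = 9
te_D = (10 + 4·13 + 22)/6 = 84/6 = 14
te_E = (2 + 4·7 + 18)/6 = 48/6 = 8
te_F = (2 + 4·3 + 4)/6 = 18/6 = 3
te_G = (6 + 4·10 + 14)/6 = 60/6 = 10
te_H = (1 + 4·2 + 3)/6 = 12/6 = 2
te_I = (3 + 4·5 + 19)/6 = 42/6 = 7

Forward pass:
ES_A = 0; EF_A = 14
ES_B = 14; EF_B = 14+13 = 27
ES_C = 14; EF_C = 14+9 = 23
ES_D = 14; EF_D = 14+14 = 28
ES_E = 23; EF_E = 23+8 = 31
ES_F = 27; EF_F = 27+3 = 30
ES_G = 27; EF_G = 27+10 = 37
ES_H = max(EF_B=27, EF_E=31) = 31; EF_H = 31+2 = 33
ES_I = max(EF_D=28, EF_F=30, EF_G=37, EF_H=33) = 37; EF_I = 37+7 = 44
Expected project duration μ = 44 weeks. Critical path: A → B → G → I.

Backward pass:
LF_I = 44; LS_I = 44−7 = 37
LF_H = LS_I = 37; LS_H = 37−2 = 35
LF_G = LS_I = 37; LS_G = 37−10 = 27
LF_F = LS_I = 37; LS_F = 37−3 = 34
LF_E = LS_H = 35; LS_E = 35−8 = 27
LF_D = LS_I = 37; LS_D = 37−14 = 23
LF_C = LS_E = 27; LS_C = 27−9 = 18
LF_B = min(LS_F=34, LS_G=27, LS_H=35) = 27; LS_B = 27−13 = 14
LF_A = min(LS_B=14, LS_C=18, LS_D=23) = 14; LS_A = 14−14 = 0
Slack_C = LS_C − ES_C = 18 − 14 = 4

4 weeks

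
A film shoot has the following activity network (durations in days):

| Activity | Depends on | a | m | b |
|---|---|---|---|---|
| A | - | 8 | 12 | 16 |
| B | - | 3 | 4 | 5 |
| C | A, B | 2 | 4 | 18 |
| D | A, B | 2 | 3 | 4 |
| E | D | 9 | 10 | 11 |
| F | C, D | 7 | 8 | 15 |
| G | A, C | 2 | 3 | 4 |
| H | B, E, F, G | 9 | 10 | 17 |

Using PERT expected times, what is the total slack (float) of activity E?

2 days

te_A = (8 + 4·12 + 16)/6 = 72/6 = 12
te_B = (3 + 4·4 + 5)/6 = 24/6 = 4
te_C = (2 + 4·4 + 18)/6 = 36/6 = 6
te_D = (2 + 4·3 + 4)/6 = 18/6 = 3
te_E = (9 + 4·10 + 11)/6 = 60/6 = 10
te_F = (7 + 4·8 + 15)/6 = 54/6 = 9
te_G = (2 + 4·3 + 4)/6 = 18/6 = 3
te_H = (9 + 4·10 + 17)/6 = 66/6 = 11

Forward pass:
ES_A = 0; EF_A = 12
ES_B = 0; EF_B = 4
ES_C = max(EF_A=12, EF_B=4) = 12; EF_C = 12+6 = 18
ES_D = max(EF_A=12, EF_B=4) = 12; EF_D = 12+3 = 15
ES_E = 15; EF_E = 15+10 = 25
ES_F = max(EF_C=18, EF_D=15) = 18; EF_F = 18+9 = 27
ES_G = max(EF_A=12, EF_C=18) = 18; EF_G = 18+3 = 21
ES_H = max(EF_B=4, EF_E=25, EF_F=27, EF_G=21) = 27; EF_H = 27+11 = 38
Expected project duration μ = 38 days. Critical path: A → C → F → H.

Backward pass:
LF_H = 38; LS_H = 38−11 = 27
LF_G = LS_H = 27; LS_G = 27−3 = 24
LF_F = LS_H = 27; LS_F = 27−9 = 18
LF_E = LS_H = 27; LS_E = 27−10 = 17
LF_D = min(LS_E=17, LS_F=18) = 17; LS_D = 17−3 = 14
LF_C = min(LS_F=18, LS_G=24) = 18; LS_C = 18−6 = 12
LF_B = min(LS_C=12, LS_D=14, LS_H=27) = 12; LS_B = 12−4 = 8
LF_A = min(LS_C=12, LS_D=14, LS_G=24) = 12; LS_A = 12−12 = 0
Slack_E = LS_E − ES_E = 17 − 15 = 2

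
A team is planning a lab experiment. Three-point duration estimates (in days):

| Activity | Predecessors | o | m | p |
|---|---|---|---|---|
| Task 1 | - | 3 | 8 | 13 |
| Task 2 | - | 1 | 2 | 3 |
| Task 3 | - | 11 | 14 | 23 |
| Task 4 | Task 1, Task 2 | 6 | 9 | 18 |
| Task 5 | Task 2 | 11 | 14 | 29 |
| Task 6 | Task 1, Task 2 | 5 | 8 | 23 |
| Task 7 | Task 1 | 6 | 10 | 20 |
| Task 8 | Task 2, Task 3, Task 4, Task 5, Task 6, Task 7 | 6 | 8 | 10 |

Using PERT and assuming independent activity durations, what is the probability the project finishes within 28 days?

0.633

te_Task 1 = (3 + 4·8 + 13)/6 = 48/6 = 8; σ²_Task 1 = ((13−3)/6)² = 2.778
te_Task 2 = (1 + 4·2 + 3)/6 = 12/6 = 2; σ²_Task 2 = ((3−1)/6)² = 0.111
te_Task 3 = (11 + 4·14 + 23)/6 = 90/6 = 15; σ²_Task 3 = ((23−11)/6)² = 4.000
te_Task 4 = (6 + 4·9 + 18)/6 = 60/6 = 10; σ²_Task 4 = ((18−6)/6)² = 4.000
te_Task 5 = (11 + 4·14 + 29)/6 = 96/6 = 16; σ²_Task 5 = ((29−11)/6)² = 9.000
te_Task 6 = (5 + 4·8 + 23)/6 = 60/6 = 10; σ²_Task 6 = ((23−5)/6)² = 9.000
te_Task 7 = (6 + 4·10 + 20)/6 = 66/6 = 11; σ²_Task 7 = ((20−6)/6)² = 5.444
te_Task 8 = (6 + 4·8 + 10)/6 = 48/6 = 8; σ²_Task 8 = ((10−6)/6)² = 0.444

Forward pass:
ES_Task 1 = 0; EF_Task 1 = 8
ES_Task 2 = 0; EF_Task 2 = 2
ES_Task 3 = 0; EF_Task 3 = 15
ES_Task 4 = max(EF_Task 1=8, EF_Task 2=2) = 8; EF_Task 4 = 8+10 = 18
ES_Task 5 = 2; EF_Task 5 = 2+16 = 18
ES_Task 6 = max(EF_Task 1=8, EF_Task 2=2) = 8; EF_Task 6 = 8+10 = 18
ES_Task 7 = 8; EF_Task 7 = 8+11 = 19
ES_Task 8 = max(EF_Task 2=2, EF_Task 3=15, EF_Task 4=18, EF_Task 5=18, EF_Task 6=18, EF_Task 7=19) = 19; EF_Task 8 = 19+8 = 27
Expected project duration μ = 27 days. Critical path: Task 1 → Task 7 → Task 8.

Variance along critical path = 2.778 + 5.444 + 0.444 = 8.667; σ = √8.667 = 2.944 days.
Z = (28 − 27) / 2.944 = 0.340
P(T ≤ 28) = Φ(0.340) ≈ 0.633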